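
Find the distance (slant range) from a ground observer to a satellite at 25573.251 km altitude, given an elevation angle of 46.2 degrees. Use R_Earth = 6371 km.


h = 25573.251 km, el = 46.2 deg
d = -R_E*sin(el) + sqrt((R_E*sin(el))^2 + 2*R_E*h + h^2)
d = -6371.0000*sin(0.8063421) + sqrt((6371.0000*0.7217602)^2 + 2*6371.0000*25573.251 + 25573.251^2)
d = 27040.0949 km

27040.0949 km


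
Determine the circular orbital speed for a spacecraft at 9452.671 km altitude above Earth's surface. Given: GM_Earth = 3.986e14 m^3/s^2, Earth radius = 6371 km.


r = R_E + alt = 6371.0 + 9452.671 = 15823.6710 km = 1.5823671e+07 m
v = sqrt(mu/r) = sqrt(3.986e14 / 1.5823671e+07) = 5018.9749 m/s = 5.0190 km/s

5.0190 km/s


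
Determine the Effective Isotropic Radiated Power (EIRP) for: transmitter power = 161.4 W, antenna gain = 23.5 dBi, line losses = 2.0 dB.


Pt = 161.4 W = 22.0790 dBW
EIRP = Pt_dBW + Gt - losses = 22.0790 + 23.5 - 2.0 = 43.5790 dBW

43.5790 dBW


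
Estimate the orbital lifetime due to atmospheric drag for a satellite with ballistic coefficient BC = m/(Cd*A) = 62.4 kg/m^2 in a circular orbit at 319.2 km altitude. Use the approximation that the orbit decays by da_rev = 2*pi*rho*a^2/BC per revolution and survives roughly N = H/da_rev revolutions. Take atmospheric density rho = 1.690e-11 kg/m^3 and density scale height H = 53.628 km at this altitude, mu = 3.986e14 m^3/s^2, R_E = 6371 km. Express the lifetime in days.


a = R_E + alt = 6690.2000 km = 6.6902e+06 m
da_rev = 2*pi*rho*a^2/BC = 2*pi*1.690e-11*(6.6902e+06)^2/62.4 = 76.165831 m per revolution
N = H/da_rev = 53628.0000 m / 76.165831 m = 704.0953 revolutions
P = 2*pi*sqrt(a^3/mu) = 5445.9026 s
lifetime = N*P = 704.0953 * 5445.9026 = 3.8344342e+06 s = 44.3800 days

44.3800 days


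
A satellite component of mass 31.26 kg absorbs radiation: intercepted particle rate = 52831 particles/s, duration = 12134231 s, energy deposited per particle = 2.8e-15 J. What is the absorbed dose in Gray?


Total energy deposited = rate * time * E_per
  = 52831 * 12134231 * 2.8e-15 = 0.001794978 J
Dose = E_total / mass = 0.001794978 / 31.26
Dose = 5.742092e-05 Gy

5.7421e-05 Gy


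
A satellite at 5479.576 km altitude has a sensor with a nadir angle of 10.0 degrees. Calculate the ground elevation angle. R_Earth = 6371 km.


r = R_E + alt = 11850.5760 km
Law of sines in the satellite / Earth-center / ground-point triangle:
  sin(nadir)/R_E = sin(90 + el)/r  =>  cos(el) = (r/R_E)*sin(nadir)
cos(el) = (11850.5760 / 6371.0000) * sin(10.0 deg) = 0.3229997
el = arccos(0.3229997) = 71.1556 deg
(Earth-central angle = 90 - nadir - el = 8.8444 deg)

71.1556 degrees


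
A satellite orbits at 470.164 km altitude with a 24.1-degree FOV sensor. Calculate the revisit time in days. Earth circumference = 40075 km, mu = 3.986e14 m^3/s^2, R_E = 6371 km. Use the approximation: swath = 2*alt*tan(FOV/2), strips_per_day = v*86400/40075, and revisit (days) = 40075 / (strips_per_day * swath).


swath = 2*470.164*tan(0.2103122) = 200.7307 km
v = sqrt(mu/r) = 7633.1474 m/s = 7.6331 km/s
strips/day = v*86400/40075 = 7.6331*86400/40075 = 16.4567
coverage/day = strips * swath = 16.4567 * 200.7307 = 3303.3735 km
revisit = 40075 / 3303.3735 = 12.1315 days

12.1315 days


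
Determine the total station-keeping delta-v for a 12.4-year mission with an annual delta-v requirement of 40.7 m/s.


dV = rate * years = 40.7 * 12.4
dV = 504.6800 m/s

504.6800 m/s


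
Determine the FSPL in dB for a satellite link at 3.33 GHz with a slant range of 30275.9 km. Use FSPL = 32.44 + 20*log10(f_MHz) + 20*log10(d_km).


f = 3.33 GHz = 3330.0000 MHz
d = 30275.9 km
FSPL = 32.44 + 20*log10(3330.0000) + 20*log10(30275.9)
FSPL = 32.44 + 70.4489 + 89.6219
FSPL = 192.5108 dB

192.5108 dB


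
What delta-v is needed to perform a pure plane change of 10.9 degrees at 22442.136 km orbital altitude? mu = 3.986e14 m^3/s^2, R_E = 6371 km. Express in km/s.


r = 28813.1360 km = 2.8813136e+07 m
V = sqrt(mu/r) = 3719.4042 m/s
di = 10.9 deg = 0.1902409 rad
dV = 2*V*sin(di/2) = 2*3719.4042*sin(0.09512044)
dV = 706.5162 m/s = 0.7065162 km/s

0.7065 km/s


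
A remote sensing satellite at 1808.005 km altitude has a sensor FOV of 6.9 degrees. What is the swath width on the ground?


FOV = 6.9 deg = 0.1204277 rad
swath = 2 * alt * tan(FOV/2) = 2 * 1808.005 * tan(0.06021386)
swath = 2 * 1808.005 * 0.06028674
swath = 217.9974 km

217.9974 km


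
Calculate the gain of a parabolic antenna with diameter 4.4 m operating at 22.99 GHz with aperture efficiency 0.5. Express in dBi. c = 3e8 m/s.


lambda = c/f = 3e8 / 2.299e+10 = 0.01304915 m
G = eta*(pi*D/lambda)^2 = 0.5*(pi*4.4/0.01304915)^2
G = 561061.5870 (linear)
G = 10*log10(561061.5870) = 57.4901 dBi

57.4901 dBi


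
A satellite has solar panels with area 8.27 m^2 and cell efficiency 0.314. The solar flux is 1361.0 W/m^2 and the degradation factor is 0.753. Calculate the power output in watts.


P = area * eta * S * degradation
P = 8.27 * 0.314 * 1361.0 * 0.753
P = 2661.2658 W

2661.2658 W


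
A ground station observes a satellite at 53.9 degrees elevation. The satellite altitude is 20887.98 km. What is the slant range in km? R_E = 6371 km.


h = 20887.98 km, el = 53.9 deg
d = -R_E*sin(el) + sqrt((R_E*sin(el))^2 + 2*R_E*h + h^2)
d = -6371.0000*sin(0.9407325) + sqrt((6371.0000*0.8079899)^2 + 2*6371.0000*20887.98 + 20887.98^2)
d = 21851.5779 km

21851.5779 km


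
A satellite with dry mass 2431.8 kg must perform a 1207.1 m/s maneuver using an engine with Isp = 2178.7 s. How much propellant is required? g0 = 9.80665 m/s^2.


ve = Isp * g0 = 2178.7 * 9.80665 = 21365.748355 m/s
mass ratio = exp(dv/ve) = exp(1207.1/21365.748355) = 1.05812341
m_prop = m_dry * (mr - 1) = 2431.8 * (1.05812341 - 1)
m_prop = 141.3445 kg

141.3445 kg


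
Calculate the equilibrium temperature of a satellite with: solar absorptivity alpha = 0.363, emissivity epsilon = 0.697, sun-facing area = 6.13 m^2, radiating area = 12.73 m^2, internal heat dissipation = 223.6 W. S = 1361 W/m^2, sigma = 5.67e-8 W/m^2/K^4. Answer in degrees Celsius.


Numerator = alpha*S*A_sun + Q_int = 0.363*1361*6.13 + 223.6 = 3252.0836 W
Denominator = eps*sigma*A_rad = 0.697*5.67e-8*12.73 = 5.0308833e-07 W/K^4
T^4 = 6.4642398e+09 K^4
T = 283.5498 K = 10.3998 C

10.3998 degrees Celsius


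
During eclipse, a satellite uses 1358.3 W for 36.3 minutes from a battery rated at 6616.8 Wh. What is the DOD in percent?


E_used = P * t / 60 = 1358.3 * 36.3 / 60 = 821.7715 Wh
DOD = E_used / E_total * 100 = 821.7715 / 6616.8 * 100
DOD = 12.4195 %

12.4195 %


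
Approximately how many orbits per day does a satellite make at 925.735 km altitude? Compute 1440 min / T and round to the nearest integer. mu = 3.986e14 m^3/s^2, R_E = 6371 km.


r = 7.296735e+06 m
T = 2*pi*sqrt(r^3/mu) = 6203.0329 s = 103.3839 min
revs/day = 1440 / 103.3839 = 13.9287
Rounded: 14 revolutions per day

14 revolutions per day


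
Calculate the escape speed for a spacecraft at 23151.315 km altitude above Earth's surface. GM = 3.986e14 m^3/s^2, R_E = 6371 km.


r = 6371.0 + 23151.315 = 29522.3150 km = 2.9522315e+07 m
v_esc = sqrt(2*mu/r) = sqrt(2*3.986e14 / 2.9522315e+07)
v_esc = 5196.4702 m/s = 5.1965 km/s

5.1965 km/s


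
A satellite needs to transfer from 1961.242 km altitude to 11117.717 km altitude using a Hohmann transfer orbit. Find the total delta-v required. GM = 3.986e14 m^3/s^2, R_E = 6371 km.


r1 = 8332.2420 km = 8.332242e+06 m
r2 = 17488.7170 km = 1.7488717e+07 m
dv1 = sqrt(mu/r1)*(sqrt(2*r2/(r1+r2)) - 1) = 1133.4718 m/s
dv2 = sqrt(mu/r2)*(1 - sqrt(2*r1/(r1+r2))) = 938.7790 m/s
total dv = |dv1| + |dv2| = 1133.4718 + 938.7790 = 2072.2508 m/s = 2.0723 km/s

2.0723 km/s


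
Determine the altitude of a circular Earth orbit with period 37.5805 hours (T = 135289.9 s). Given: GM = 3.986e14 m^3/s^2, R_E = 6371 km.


T = 135289.9 s
r = (mu*T^2/(4*pi^2))^(1/3) = (3.986e14 * 135289.9^2 / (4*pi^2))^(1/3)
r = 5.6959929e+07 m = 56959.9286 km
alt = r - R_E = 56959.9286 - 6371 = 50588.9286 km

50588.9286 km


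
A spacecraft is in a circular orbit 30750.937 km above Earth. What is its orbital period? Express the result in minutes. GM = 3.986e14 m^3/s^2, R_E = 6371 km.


r = 37121.9370 km = 3.7121937e+07 m
T = 2*pi*sqrt(r^3/mu) = 2*pi*sqrt(5.1155447e+22 / 3.986e14)
T = 71179.8659 s = 1186.3311 min

1186.3311 minutes


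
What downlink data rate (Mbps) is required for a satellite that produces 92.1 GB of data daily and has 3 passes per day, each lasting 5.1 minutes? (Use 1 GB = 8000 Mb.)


total contact time = 3 * 5.1 * 60 = 918.0000 s
data = 92.1 GB = 736800.0000 Mb
rate = 736800.0000 / 918.0000 = 802.6144 Mbps

802.6144 Mbps


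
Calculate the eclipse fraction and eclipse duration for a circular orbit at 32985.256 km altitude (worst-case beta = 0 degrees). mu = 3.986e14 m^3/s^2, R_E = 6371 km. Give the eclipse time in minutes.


r = 39356.2560 km
T = 1295.0324 min
Eclipse fraction = arcsin(R_E/r)/pi = arcsin(6371.0000/39356.2560)/pi
= arcsin(0.1618802)/pi = 0.05175583
Eclipse duration = 0.05175583 * 1295.0324 = 67.0255 min

67.0255 minutes


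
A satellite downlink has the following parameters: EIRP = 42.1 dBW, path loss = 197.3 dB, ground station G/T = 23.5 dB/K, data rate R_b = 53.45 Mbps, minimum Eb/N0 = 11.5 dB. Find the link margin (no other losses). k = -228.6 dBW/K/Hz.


C/N0 = EIRP - FSPL + G/T - k = 42.1 - 197.3 + 23.5 - (-228.6)
C/N0 = 96.9000 dB-Hz
R_b = 53.45 Mbps = 5.345e+07 bps -> 10*log10(R_b) = 77.2795 dB-Hz
Eb/N0 = C/N0 - 10*log10(R_b) = 96.9000 - 77.2795 = 19.6205 dB
Margin = Eb/N0 - Eb/N0_req = 19.6205 - 11.5 = 8.1205 dB (link closes)

8.1205 dB


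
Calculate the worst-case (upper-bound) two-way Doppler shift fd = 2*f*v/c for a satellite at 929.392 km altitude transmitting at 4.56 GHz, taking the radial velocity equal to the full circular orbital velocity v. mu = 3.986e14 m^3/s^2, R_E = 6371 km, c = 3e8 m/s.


r = 7.300392e+06 m
v = sqrt(mu/r) = 7389.1683 m/s (worst-case radial velocity)
f = 4.56 GHz = 4.56e+09 Hz
fd = 2*f*v/c = 2*4.56e+09*7389.1683/3.0e+08
fd = 224630.7155 Hz

224630.7155 Hz


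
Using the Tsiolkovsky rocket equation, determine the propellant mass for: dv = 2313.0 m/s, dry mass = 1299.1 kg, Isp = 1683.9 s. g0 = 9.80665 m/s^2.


ve = Isp * g0 = 1683.9 * 9.80665 = 16513.417935 m/s
mass ratio = exp(dv/ve) = exp(2313.0/16513.417935) = 1.15035192
m_prop = m_dry * (mr - 1) = 1299.1 * (1.15035192 - 1)
m_prop = 195.3222 kg

195.3222 kg


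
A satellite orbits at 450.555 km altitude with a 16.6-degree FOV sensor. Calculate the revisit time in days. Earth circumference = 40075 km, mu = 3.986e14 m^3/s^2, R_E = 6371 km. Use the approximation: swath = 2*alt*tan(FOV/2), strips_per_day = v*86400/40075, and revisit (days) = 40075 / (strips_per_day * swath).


swath = 2*450.555*tan(0.1448623) = 131.4577 km
v = sqrt(mu/r) = 7644.1105 m/s = 7.6441 km/s
strips/day = v*86400/40075 = 7.6441*86400/40075 = 16.4804
coverage/day = strips * swath = 16.4804 * 131.4577 = 2166.4731 km
revisit = 40075 / 2166.4731 = 18.4978 days

18.4978 days


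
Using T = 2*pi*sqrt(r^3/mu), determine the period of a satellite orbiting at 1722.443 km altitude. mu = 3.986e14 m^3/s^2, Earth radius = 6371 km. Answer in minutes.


r = 8093.4430 km = 8.093443e+06 m
T = 2*pi*sqrt(r^3/mu) = 2*pi*sqrt(5.3015143e+20 / 3.986e14)
T = 7246.2146 s = 120.7702 min

120.7702 minutes


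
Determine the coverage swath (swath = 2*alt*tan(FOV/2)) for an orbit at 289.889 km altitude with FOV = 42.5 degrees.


FOV = 42.5 deg = 0.7417649 rad
swath = 2 * alt * tan(FOV/2) = 2 * 289.889 * tan(0.3708825)
swath = 2 * 289.889 * 0.3888787
swath = 225.4633 km

225.4633 km


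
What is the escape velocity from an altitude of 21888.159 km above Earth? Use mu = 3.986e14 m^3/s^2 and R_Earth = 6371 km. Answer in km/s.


r = 6371.0 + 21888.159 = 28259.1590 km = 2.8259159e+07 m
v_esc = sqrt(2*mu/r) = sqrt(2*3.986e14 / 2.8259159e+07)
v_esc = 5311.3391 m/s = 5.3113 km/s

5.3113 km/s


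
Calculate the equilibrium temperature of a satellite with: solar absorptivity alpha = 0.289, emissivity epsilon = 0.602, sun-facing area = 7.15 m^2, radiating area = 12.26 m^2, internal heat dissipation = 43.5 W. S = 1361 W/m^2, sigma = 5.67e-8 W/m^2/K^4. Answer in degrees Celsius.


Numerator = alpha*S*A_sun + Q_int = 0.289*1361*7.15 + 43.5 = 2855.8023 W
Denominator = eps*sigma*A_rad = 0.602*5.67e-8*12.26 = 4.1847548e-07 W/K^4
T^4 = 6.8243002e+09 K^4
T = 287.4184 K = 14.2684 C

14.2684 degrees Celsius


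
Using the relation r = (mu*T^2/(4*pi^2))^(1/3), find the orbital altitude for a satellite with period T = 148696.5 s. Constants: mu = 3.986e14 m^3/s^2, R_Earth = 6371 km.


T = 148696.5 s
r = (mu*T^2/(4*pi^2))^(1/3) = (3.986e14 * 148696.5^2 / (4*pi^2))^(1/3)
r = 6.0663344e+07 m = 60663.3445 km
alt = r - R_E = 60663.3445 - 6371 = 54292.3445 km

54292.3445 km


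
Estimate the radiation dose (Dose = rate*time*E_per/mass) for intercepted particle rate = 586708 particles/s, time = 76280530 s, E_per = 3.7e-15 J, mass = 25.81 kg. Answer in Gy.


Total energy deposited = rate * time * E_per
  = 586708 * 76280530 * 3.7e-15 = 0.1655913 J
Dose = E_total / mass = 0.1655913 / 25.81
Dose = 0.00641578 Gy

0.0064 Gy


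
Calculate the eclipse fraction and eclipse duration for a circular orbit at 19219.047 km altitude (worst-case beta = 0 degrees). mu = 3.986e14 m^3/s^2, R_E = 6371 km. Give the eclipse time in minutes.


r = 25590.0470 km
T = 678.9950 min
Eclipse fraction = arcsin(R_E/r)/pi = arcsin(6371.0000/25590.0470)/pi
= arcsin(0.248964)/pi = 0.08009008
Eclipse duration = 0.08009008 * 678.9950 = 54.3808 min

54.3808 minutes


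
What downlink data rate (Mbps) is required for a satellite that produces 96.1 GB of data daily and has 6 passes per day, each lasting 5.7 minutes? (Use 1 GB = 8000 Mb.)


total contact time = 6 * 5.7 * 60 = 2052.0000 s
data = 96.1 GB = 768800.0000 Mb
rate = 768800.0000 / 2052.0000 = 374.6589 Mbps

374.6589 Mbps


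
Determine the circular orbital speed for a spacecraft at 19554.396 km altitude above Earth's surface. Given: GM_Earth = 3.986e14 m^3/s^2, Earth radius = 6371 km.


r = R_E + alt = 6371.0 + 19554.396 = 25925.3960 km = 2.5925396e+07 m
v = sqrt(mu/r) = sqrt(3.986e14 / 2.5925396e+07) = 3921.0822 m/s = 3.9211 km/s

3.9211 km/s


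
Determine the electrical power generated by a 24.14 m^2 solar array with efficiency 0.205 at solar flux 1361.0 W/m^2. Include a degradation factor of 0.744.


P = area * eta * S * degradation
P = 24.14 * 0.205 * 1361.0 * 0.744
P = 5010.9744 W

5010.9744 W


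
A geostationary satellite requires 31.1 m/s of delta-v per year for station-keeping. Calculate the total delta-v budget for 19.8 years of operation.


dV = rate * years = 31.1 * 19.8
dV = 615.7800 m/s

615.7800 m/s


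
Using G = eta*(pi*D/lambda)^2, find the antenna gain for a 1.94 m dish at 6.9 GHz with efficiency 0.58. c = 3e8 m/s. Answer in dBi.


lambda = c/f = 3e8 / 6.9e+09 = 0.04347826 m
G = eta*(pi*D/lambda)^2 = 0.58*(pi*1.94/0.04347826)^2
G = 11396.9035 (linear)
G = 10*log10(11396.9035) = 40.5679 dBi

40.5679 dBi


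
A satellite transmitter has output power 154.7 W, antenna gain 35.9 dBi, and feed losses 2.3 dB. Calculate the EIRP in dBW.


Pt = 154.7 W = 21.8949 dBW
EIRP = Pt_dBW + Gt - losses = 21.8949 + 35.9 - 2.3 = 55.4949 dBW

55.4949 dBW


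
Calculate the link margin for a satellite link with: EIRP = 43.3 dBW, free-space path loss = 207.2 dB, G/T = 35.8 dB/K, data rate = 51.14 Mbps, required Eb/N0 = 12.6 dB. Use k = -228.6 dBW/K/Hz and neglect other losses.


C/N0 = EIRP - FSPL + G/T - k = 43.3 - 207.2 + 35.8 - (-228.6)
C/N0 = 100.5000 dB-Hz
R_b = 51.14 Mbps = 5.114e+07 bps -> 10*log10(R_b) = 77.0876 dB-Hz
Eb/N0 = C/N0 - 10*log10(R_b) = 100.5000 - 77.0876 = 23.4124 dB
Margin = Eb/N0 - Eb/N0_req = 23.4124 - 12.6 = 10.8124 dB (link closes)

10.8124 dB


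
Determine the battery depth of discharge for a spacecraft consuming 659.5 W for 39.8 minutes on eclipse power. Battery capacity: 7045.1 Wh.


E_used = P * t / 60 = 659.5 * 39.8 / 60 = 437.4683 Wh
DOD = E_used / E_total * 100 = 437.4683 / 7045.1 * 100
DOD = 6.2095 %

6.2095 %


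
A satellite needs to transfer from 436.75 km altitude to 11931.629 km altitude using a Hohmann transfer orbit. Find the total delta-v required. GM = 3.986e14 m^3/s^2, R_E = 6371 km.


r1 = 6807.7500 km = 6.80775e+06 m
r2 = 18302.6290 km = 1.8302629e+07 m
dv1 = sqrt(mu/r1)*(sqrt(2*r2/(r1+r2)) - 1) = 1586.8660 m/s
dv2 = sqrt(mu/r2)*(1 - sqrt(2*r1/(r1+r2))) = 1230.3347 m/s
total dv = |dv1| + |dv2| = 1586.8660 + 1230.3347 = 2817.2008 m/s = 2.8172 km/s

2.8172 km/s


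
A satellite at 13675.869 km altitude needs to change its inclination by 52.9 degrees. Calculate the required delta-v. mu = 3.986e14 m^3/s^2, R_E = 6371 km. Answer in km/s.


r = 20046.8690 km = 2.0046869e+07 m
V = sqrt(mu/r) = 4459.0811 m/s
di = 52.9 deg = 0.9232792 rad
dV = 2*V*sin(di/2) = 2*4459.0811*sin(0.4616396)
dV = 3972.2981 m/s = 3.9723 km/s

3.9723 km/s


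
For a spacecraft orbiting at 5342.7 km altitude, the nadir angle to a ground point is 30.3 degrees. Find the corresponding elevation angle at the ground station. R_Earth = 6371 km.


r = R_E + alt = 11713.7000 km
Law of sines in the satellite / Earth-center / ground-point triangle:
  sin(nadir)/R_E = sin(90 + el)/r  =>  cos(el) = (r/R_E)*sin(nadir)
cos(el) = (11713.7000 / 6371.0000) * sin(30.3 deg) = 0.9276229
el = arccos(0.9276229) = 21.9328 deg
(Earth-central angle = 90 - nadir - el = 37.7672 deg)

21.9328 degrees


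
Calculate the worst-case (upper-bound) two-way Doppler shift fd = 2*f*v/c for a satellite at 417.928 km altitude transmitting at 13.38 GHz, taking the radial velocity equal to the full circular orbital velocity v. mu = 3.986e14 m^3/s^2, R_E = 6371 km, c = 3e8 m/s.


r = 6.788928e+06 m
v = sqrt(mu/r) = 7662.4569 m/s (worst-case radial velocity)
f = 13.38 GHz = 1.338e+10 Hz
fd = 2*f*v/c = 2*1.338e+10*7662.4569/3.0e+08
fd = 683491.1572 Hz

683491.1572 Hz


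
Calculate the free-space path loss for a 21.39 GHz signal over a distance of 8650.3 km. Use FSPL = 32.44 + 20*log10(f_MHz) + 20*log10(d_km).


f = 21.39 GHz = 21390.0000 MHz
d = 8650.3 km
FSPL = 32.44 + 20*log10(21390.0000) + 20*log10(8650.3)
FSPL = 32.44 + 86.6042 + 78.7406
FSPL = 197.7848 dB

197.7848 dB


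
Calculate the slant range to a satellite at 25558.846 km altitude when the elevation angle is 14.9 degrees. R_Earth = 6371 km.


h = 25558.846 km, el = 14.9 deg
d = -R_E*sin(el) + sqrt((R_E*sin(el))^2 + 2*R_E*h + h^2)
d = -6371.0000*sin(0.2600541) + sqrt((6371.0000*0.2571328)^2 + 2*6371.0000*25558.846 + 25558.846^2)
d = 29692.4485 km

29692.4485 km


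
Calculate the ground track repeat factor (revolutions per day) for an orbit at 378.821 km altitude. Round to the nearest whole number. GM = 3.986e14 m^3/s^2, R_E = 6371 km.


r = 6.749821e+06 m
T = 2*pi*sqrt(r^3/mu) = 5518.8629 s = 91.9810 min
revs/day = 1440 / 91.9810 = 15.6554
Rounded: 16 revolutions per day

16 revolutions per day


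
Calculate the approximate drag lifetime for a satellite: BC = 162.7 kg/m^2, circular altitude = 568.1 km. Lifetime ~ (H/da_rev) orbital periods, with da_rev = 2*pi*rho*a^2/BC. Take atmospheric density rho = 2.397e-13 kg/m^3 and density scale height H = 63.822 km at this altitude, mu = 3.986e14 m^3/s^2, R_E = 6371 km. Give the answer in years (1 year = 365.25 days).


a = R_E + alt = 6939.1000 km = 6.9391e+06 m
da_rev = 2*pi*rho*a^2/BC = 2*pi*2.397e-13*(6.9391e+06)^2/162.7 = 0.445724639 m per revolution
N = H/da_rev = 63822.0000 m / 0.445724639 m = 143187.0586 revolutions
P = 2*pi*sqrt(a^3/mu) = 5752.6234 s
lifetime = N*P = 143187.0586 * 5752.6234 = 8.2370122e+08 s = 9533.5789 days
years = 9533.5789 / 365.25 = 26.1015 years

26.1015 years


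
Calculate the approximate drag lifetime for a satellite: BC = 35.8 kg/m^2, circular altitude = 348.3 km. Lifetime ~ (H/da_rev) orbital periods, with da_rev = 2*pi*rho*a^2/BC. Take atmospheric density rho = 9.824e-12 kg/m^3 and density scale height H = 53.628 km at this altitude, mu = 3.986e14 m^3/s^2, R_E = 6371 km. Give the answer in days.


a = R_E + alt = 6719.3000 km = 6.7193e+06 m
da_rev = 2*pi*rho*a^2/BC = 2*pi*9.824e-12*(6.7193e+06)^2/35.8 = 77.845455 m per revolution
N = H/da_rev = 53628.0000 m / 77.845455 m = 688.9034 revolutions
P = 2*pi*sqrt(a^3/mu) = 5481.4729 s
lifetime = N*P = 688.9034 * 5481.4729 = 3.7762054e+06 s = 43.7061 days

43.7061 days


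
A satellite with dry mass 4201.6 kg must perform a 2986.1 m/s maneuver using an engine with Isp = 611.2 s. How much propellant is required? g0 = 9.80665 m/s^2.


ve = Isp * g0 = 611.2 * 9.80665 = 5993.824480 m/s
mass ratio = exp(dv/ve) = exp(2986.1/5993.824480) = 1.64574983
m_prop = m_dry * (mr - 1) = 4201.6 * (1.64574983 - 1)
m_prop = 2713.1825 kg

2713.1825 kg


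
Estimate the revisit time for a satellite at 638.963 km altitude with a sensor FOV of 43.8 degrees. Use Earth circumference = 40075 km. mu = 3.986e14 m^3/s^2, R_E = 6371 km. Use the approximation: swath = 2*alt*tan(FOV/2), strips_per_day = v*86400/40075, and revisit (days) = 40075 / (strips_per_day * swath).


swath = 2*638.963*tan(0.3822271) = 513.7230 km
v = sqrt(mu/r) = 7540.6847 m/s = 7.5407 km/s
strips/day = v*86400/40075 = 7.5407*86400/40075 = 16.2574
coverage/day = strips * swath = 16.2574 * 513.7230 = 8351.7978 km
revisit = 40075 / 8351.7978 = 4.7984 days

4.7984 days


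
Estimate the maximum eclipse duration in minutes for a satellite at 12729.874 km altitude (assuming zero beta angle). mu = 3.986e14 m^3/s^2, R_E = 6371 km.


r = 19100.8740 km
T = 437.8646 min
Eclipse fraction = arcsin(R_E/r)/pi = arcsin(6371.0000/19100.8740)/pi
= arcsin(0.3335449)/pi = 0.1082449
Eclipse duration = 0.1082449 * 437.8646 = 47.3966 min

47.3966 minutes


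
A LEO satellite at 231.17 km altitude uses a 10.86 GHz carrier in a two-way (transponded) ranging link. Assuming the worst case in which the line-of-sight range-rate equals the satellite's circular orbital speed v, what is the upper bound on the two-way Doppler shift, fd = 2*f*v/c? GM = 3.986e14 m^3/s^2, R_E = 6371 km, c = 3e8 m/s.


r = 6.60217e+06 m
v = sqrt(mu/r) = 7770.0765 m/s (worst-case radial velocity)
f = 10.86 GHz = 1.086e+10 Hz
fd = 2*f*v/c = 2*1.086e+10*7770.0765/3.0e+08
fd = 562553.5400 Hz

562553.5400 Hz


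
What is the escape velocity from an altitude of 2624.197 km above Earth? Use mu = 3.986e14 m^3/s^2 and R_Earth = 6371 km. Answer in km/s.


r = 6371.0 + 2624.197 = 8995.1970 km = 8.995197e+06 m
v_esc = sqrt(2*mu/r) = sqrt(2*3.986e14 / 8.995197e+06)
v_esc = 9414.0891 m/s = 9.4141 km/s

9.4141 km/s


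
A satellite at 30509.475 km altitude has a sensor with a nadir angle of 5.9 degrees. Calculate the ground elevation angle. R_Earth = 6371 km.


r = R_E + alt = 36880.4750 km
Law of sines in the satellite / Earth-center / ground-point triangle:
  sin(nadir)/R_E = sin(90 + el)/r  =>  cos(el) = (r/R_E)*sin(nadir)
cos(el) = (36880.4750 / 6371.0000) * sin(5.9 deg) = 0.5950459
el = arccos(0.5950459) = 53.4841 deg
(Earth-central angle = 90 - nadir - el = 30.6159 deg)

53.4841 degrees


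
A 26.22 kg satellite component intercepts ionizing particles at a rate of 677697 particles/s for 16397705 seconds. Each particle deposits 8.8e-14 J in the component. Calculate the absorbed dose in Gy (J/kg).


Total energy deposited = rate * time * E_per
  = 677697 * 16397705 * 8.8e-14 = 0.9779154 J
Dose = E_total / mass = 0.9779154 / 26.22
Dose = 0.03729655 Gy

0.0373 Gy


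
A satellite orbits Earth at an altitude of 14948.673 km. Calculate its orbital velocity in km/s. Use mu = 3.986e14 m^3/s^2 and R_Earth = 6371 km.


r = R_E + alt = 6371.0 + 14948.673 = 21319.6730 km = 2.1319673e+07 m
v = sqrt(mu/r) = sqrt(3.986e14 / 2.1319673e+07) = 4323.9272 m/s = 4.3239 km/s

4.3239 km/s


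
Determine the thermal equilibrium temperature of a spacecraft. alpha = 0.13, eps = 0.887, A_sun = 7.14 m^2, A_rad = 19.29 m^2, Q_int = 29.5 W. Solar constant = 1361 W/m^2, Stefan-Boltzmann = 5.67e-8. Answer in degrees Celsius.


Numerator = alpha*S*A_sun + Q_int = 0.13*1361*7.14 + 29.5 = 1292.7802 W
Denominator = eps*sigma*A_rad = 0.887*5.67e-8*19.29 = 9.7015004e-07 W/K^4
T^4 = 1.332557e+09 K^4
T = 191.0607 K = -82.0893 C

-82.0893 degrees Celsius


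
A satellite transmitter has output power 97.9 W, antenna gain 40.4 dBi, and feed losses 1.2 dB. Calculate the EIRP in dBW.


Pt = 97.9 W = 19.9078 dBW
EIRP = Pt_dBW + Gt - losses = 19.9078 + 40.4 - 1.2 = 59.1078 dBW

59.1078 dBW


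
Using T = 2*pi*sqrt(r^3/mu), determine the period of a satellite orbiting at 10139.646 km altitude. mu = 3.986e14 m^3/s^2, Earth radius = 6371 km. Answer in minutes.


r = 16510.6460 km = 1.6510646e+07 m
T = 2*pi*sqrt(r^3/mu) = 2*pi*sqrt(4.5008257e+21 / 3.986e14)
T = 21113.3584 s = 351.8893 min

351.8893 minutes


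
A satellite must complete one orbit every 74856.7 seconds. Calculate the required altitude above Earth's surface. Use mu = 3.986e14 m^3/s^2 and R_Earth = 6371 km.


T = 74856.7 s
r = (mu*T^2/(4*pi^2))^(1/3) = (3.986e14 * 74856.7^2 / (4*pi^2))^(1/3)
r = 3.8389546e+07 m = 38389.5455 km
alt = r - R_E = 38389.5455 - 6371 = 32018.5455 km

32018.5455 km


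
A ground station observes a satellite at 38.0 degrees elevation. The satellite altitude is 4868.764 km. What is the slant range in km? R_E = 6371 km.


h = 4868.764 km, el = 38.0 deg
d = -R_E*sin(el) + sqrt((R_E*sin(el))^2 + 2*R_E*h + h^2)
d = -6371.0000*sin(0.6632251) + sqrt((6371.0000*0.6156615)^2 + 2*6371.0000*4868.764 + 4868.764^2)
d = 6133.8483 km

6133.8483 km


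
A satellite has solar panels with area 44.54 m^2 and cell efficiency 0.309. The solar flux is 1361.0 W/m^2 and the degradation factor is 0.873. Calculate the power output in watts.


P = area * eta * S * degradation
P = 44.54 * 0.309 * 1361.0 * 0.873
P = 16352.3834 W

16352.3834 W


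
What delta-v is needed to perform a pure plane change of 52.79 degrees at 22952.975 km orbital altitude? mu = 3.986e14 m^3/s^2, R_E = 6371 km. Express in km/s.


r = 29323.9750 km = 2.9323975e+07 m
V = sqrt(mu/r) = 3686.8649 m/s
di = 52.79 deg = 0.9213593 rad
dV = 2*V*sin(di/2) = 2*3686.8649*sin(0.4606797)
dV = 3278.0433 m/s = 3.2780 km/s

3.2780 km/s


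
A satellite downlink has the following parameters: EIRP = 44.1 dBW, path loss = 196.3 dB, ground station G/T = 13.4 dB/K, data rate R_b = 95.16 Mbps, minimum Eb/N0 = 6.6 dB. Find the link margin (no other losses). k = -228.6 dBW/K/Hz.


C/N0 = EIRP - FSPL + G/T - k = 44.1 - 196.3 + 13.4 - (-228.6)
C/N0 = 89.8000 dB-Hz
R_b = 95.16 Mbps = 9.516e+07 bps -> 10*log10(R_b) = 79.7845 dB-Hz
Eb/N0 = C/N0 - 10*log10(R_b) = 89.8000 - 79.7845 = 10.0155 dB
Margin = Eb/N0 - Eb/N0_req = 10.0155 - 6.6 = 3.4155 dB (link closes)

3.4155 dB


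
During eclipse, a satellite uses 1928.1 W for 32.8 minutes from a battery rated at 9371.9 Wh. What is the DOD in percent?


E_used = P * t / 60 = 1928.1 * 32.8 / 60 = 1054.0280 Wh
DOD = E_used / E_total * 100 = 1054.0280 / 9371.9 * 100
DOD = 11.2467 %

11.2467 %


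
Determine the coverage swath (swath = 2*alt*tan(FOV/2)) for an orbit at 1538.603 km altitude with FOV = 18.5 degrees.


FOV = 18.5 deg = 0.3228859 rad
swath = 2 * alt * tan(FOV/2) = 2 * 1538.603 * tan(0.161443)
swath = 2 * 1538.603 * 0.1628603
swath = 501.1548 km

501.1548 km


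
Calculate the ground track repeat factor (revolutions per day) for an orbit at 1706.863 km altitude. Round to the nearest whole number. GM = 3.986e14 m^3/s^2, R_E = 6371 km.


r = 8.077863e+06 m
T = 2*pi*sqrt(r^3/mu) = 7225.3010 s = 120.4217 min
revs/day = 1440 / 120.4217 = 11.9580
Rounded: 12 revolutions per day

12 revolutions per day


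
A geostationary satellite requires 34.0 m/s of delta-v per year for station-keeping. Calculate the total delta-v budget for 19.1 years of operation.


dV = rate * years = 34.0 * 19.1
dV = 649.4000 m/s

649.4000 m/s


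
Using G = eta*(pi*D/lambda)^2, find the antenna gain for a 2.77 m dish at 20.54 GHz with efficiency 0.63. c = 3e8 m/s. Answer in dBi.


lambda = c/f = 3e8 / 2.054e+10 = 0.01460565 m
G = eta*(pi*D/lambda)^2 = 0.63*(pi*2.77/0.01460565)^2
G = 223644.4896 (linear)
G = 10*log10(223644.4896) = 53.4956 dBi

53.4956 dBi


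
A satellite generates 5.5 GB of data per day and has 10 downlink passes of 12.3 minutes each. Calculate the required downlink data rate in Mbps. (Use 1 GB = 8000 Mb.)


total contact time = 10 * 12.3 * 60 = 7380.0000 s
data = 5.5 GB = 44000.0000 Mb
rate = 44000.0000 / 7380.0000 = 5.9621 Mbps

5.9621 Mbps


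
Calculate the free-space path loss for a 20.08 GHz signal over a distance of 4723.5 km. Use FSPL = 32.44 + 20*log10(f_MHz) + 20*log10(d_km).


f = 20.08 GHz = 20080.0000 MHz
d = 4723.5 km
FSPL = 32.44 + 20*log10(20080.0000) + 20*log10(4723.5)
FSPL = 32.44 + 86.0553 + 73.4853
FSPL = 191.9806 dB

191.9806 dB


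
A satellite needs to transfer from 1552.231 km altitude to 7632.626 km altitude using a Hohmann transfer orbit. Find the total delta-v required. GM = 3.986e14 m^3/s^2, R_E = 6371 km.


r1 = 7923.2310 km = 7.923231e+06 m
r2 = 14003.6260 km = 1.4003626e+07 m
dv1 = sqrt(mu/r1)*(sqrt(2*r2/(r1+r2)) - 1) = 923.3299 m/s
dv2 = sqrt(mu/r2)*(1 - sqrt(2*r1/(r1+r2))) = 799.6592 m/s
total dv = |dv1| + |dv2| = 923.3299 + 799.6592 = 1722.9891 m/s = 1.7230 km/s

1.7230 km/s


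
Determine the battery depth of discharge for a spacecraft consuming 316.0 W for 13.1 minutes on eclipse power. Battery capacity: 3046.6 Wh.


E_used = P * t / 60 = 316.0 * 13.1 / 60 = 68.9933 Wh
DOD = E_used / E_total * 100 = 68.9933 / 3046.6 * 100
DOD = 2.2646 %

2.2646 %


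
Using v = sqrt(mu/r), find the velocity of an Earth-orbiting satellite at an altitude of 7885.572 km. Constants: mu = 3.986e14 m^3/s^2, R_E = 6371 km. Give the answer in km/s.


r = R_E + alt = 6371.0 + 7885.572 = 14256.5720 km = 1.4256572e+07 m
v = sqrt(mu/r) = sqrt(3.986e14 / 1.4256572e+07) = 5287.6304 m/s = 5.2876 km/s

5.2876 km/s


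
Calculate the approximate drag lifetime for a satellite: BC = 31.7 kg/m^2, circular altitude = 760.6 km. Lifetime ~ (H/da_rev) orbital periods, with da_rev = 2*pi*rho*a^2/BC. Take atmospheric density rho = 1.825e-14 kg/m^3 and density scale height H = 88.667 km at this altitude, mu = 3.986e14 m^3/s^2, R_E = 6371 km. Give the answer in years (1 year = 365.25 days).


a = R_E + alt = 7131.6000 km = 7.1316e+06 m
da_rev = 2*pi*rho*a^2/BC = 2*pi*1.825e-14*(7.1316e+06)^2/31.7 = 0.183974414 m per revolution
N = H/da_rev = 88667.0000 m / 0.183974414 m = 481952.8880 revolutions
P = 2*pi*sqrt(a^3/mu) = 5993.6542 s
lifetime = N*P = 481952.8880 * 5993.6542 = 2.888659e+09 s = 33433.5529 days
years = 33433.5529 / 365.25 = 91.5361 years

91.5361 years


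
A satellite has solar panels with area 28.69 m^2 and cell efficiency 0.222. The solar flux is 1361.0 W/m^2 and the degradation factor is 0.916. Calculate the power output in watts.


P = area * eta * S * degradation
P = 28.69 * 0.222 * 1361.0 * 0.916
P = 7940.3038 W

7940.3038 W


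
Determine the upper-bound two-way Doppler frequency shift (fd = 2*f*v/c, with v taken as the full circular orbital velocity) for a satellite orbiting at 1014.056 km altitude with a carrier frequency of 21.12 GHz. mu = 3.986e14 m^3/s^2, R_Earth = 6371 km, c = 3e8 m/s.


r = 7.385056e+06 m
v = sqrt(mu/r) = 7346.6906 m/s (worst-case radial velocity)
f = 21.12 GHz = 2.112e+10 Hz
fd = 2*f*v/c = 2*2.112e+10*7346.6906/3.0e+08
fd = 1.034414e+06 Hz

1.0344e+06 Hz


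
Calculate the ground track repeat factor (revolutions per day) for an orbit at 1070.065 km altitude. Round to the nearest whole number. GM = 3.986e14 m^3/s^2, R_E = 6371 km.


r = 7.441065e+06 m
T = 2*pi*sqrt(r^3/mu) = 6387.9847 s = 106.4664 min
revs/day = 1440 / 106.4664 = 13.5254
Rounded: 14 revolutions per day

14 revolutions per day


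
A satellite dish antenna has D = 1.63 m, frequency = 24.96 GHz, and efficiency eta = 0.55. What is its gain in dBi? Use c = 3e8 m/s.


lambda = c/f = 3e8 / 2.496e+10 = 0.01201923 m
G = eta*(pi*D/lambda)^2 = 0.55*(pi*1.63/0.01201923)^2
G = 99835.3388 (linear)
G = 10*log10(99835.3388) = 49.9928 dBi

49.9928 dBi


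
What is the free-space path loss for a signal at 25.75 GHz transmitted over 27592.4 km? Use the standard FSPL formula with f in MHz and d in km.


f = 25.75 GHz = 25750.0000 MHz
d = 27592.4 km
FSPL = 32.44 + 20*log10(25750.0000) + 20*log10(27592.4)
FSPL = 32.44 + 88.2155 + 88.8158
FSPL = 209.4713 dB

209.4713 dB


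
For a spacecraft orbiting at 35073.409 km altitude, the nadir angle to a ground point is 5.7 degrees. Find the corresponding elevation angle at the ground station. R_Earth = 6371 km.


r = R_E + alt = 41444.4090 km
Law of sines in the satellite / Earth-center / ground-point triangle:
  sin(nadir)/R_E = sin(90 + el)/r  =>  cos(el) = (r/R_E)*sin(nadir)
cos(el) = (41444.4090 / 6371.0000) * sin(5.7 deg) = 0.6460914
el = arccos(0.6460914) = 49.7524 deg
(Earth-central angle = 90 - nadir - el = 34.5476 deg)

49.7524 degrees


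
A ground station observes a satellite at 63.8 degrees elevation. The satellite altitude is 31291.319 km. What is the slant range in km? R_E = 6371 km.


h = 31291.319 km, el = 63.8 deg
d = -R_E*sin(el) + sqrt((R_E*sin(el))^2 + 2*R_E*h + h^2)
d = -6371.0000*sin(1.1135) + sqrt((6371.0000*0.8972584)^2 + 2*6371.0000*31291.319 + 31291.319^2)
d = 31840.6999 km

31840.6999 km


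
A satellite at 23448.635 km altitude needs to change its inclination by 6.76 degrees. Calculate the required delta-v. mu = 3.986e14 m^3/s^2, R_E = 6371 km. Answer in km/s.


r = 29819.6350 km = 2.9819635e+07 m
V = sqrt(mu/r) = 3656.0951 m/s
di = 6.76 deg = 0.1179843 rad
dV = 2*V*sin(di/2) = 2*3656.0951*sin(0.05899213)
dV = 431.1115 m/s = 0.4311115 km/s

0.4311 km/s


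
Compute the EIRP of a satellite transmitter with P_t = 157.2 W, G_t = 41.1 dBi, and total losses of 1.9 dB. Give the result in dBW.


Pt = 157.2 W = 21.9645 dBW
EIRP = Pt_dBW + Gt - losses = 21.9645 + 41.1 - 1.9 = 61.1645 dBW

61.1645 dBW


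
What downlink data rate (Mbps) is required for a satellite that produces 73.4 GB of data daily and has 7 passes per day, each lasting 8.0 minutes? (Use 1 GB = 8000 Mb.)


total contact time = 7 * 8.0 * 60 = 3360.0000 s
data = 73.4 GB = 587200.0000 Mb
rate = 587200.0000 / 3360.0000 = 174.7619 Mbps

174.7619 Mbps


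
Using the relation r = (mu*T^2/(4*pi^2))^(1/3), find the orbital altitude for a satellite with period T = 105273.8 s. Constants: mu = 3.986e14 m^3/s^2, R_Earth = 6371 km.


T = 105273.8 s
r = (mu*T^2/(4*pi^2))^(1/3) = (3.986e14 * 105273.8^2 / (4*pi^2))^(1/3)
r = 4.8188054e+07 m = 48188.0537 km
alt = r - R_E = 48188.0537 - 6371 = 41817.0537 km

41817.0537 km


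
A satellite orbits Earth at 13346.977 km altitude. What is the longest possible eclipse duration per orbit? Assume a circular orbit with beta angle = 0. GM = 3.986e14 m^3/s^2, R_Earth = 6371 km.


r = 19717.9770 km
T = 459.2546 min
Eclipse fraction = arcsin(R_E/r)/pi = arcsin(6371.0000/19717.9770)/pi
= arcsin(0.3231062)/pi = 0.1047271
Eclipse duration = 0.1047271 * 459.2546 = 48.0964 min

48.0964 minutes


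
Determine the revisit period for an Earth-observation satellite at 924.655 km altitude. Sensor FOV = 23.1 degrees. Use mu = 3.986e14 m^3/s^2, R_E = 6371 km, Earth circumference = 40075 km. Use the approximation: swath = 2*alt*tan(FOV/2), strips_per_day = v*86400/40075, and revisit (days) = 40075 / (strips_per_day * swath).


swath = 2*924.655*tan(0.2015855) = 377.9273 km
v = sqrt(mu/r) = 7391.5667 m/s = 7.3916 km/s
strips/day = v*86400/40075 = 7.3916*86400/40075 = 15.9359
coverage/day = strips * swath = 15.9359 * 377.9273 = 6022.6133 km
revisit = 40075 / 6022.6133 = 6.6541 days

6.6541 days


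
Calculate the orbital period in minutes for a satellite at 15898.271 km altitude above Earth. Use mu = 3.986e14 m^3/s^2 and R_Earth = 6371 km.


r = 22269.2710 km = 2.2269271e+07 m
T = 2*pi*sqrt(r^3/mu) = 2*pi*sqrt(1.1043786e+22 / 3.986e14)
T = 33072.7434 s = 551.2124 min

551.2124 minutes


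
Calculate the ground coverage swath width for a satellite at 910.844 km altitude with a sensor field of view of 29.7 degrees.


FOV = 29.7 deg = 0.5183628 rad
swath = 2 * alt * tan(FOV/2) = 2 * 910.844 * tan(0.2591814)
swath = 2 * 910.844 * 0.2651452
swath = 483.0118 km

483.0118 km


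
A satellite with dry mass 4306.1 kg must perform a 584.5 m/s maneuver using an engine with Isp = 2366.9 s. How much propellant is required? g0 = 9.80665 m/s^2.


ve = Isp * g0 = 2366.9 * 9.80665 = 23211.359885 m/s
mass ratio = exp(dv/ve) = exp(584.5/23211.359885) = 1.02550137
m_prop = m_dry * (mr - 1) = 4306.1 * (1.02550137 - 1)
m_prop = 109.8115 kg

109.8115 kg


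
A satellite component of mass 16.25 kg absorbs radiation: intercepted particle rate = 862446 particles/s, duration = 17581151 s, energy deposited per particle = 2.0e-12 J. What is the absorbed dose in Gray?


Total energy deposited = rate * time * E_per
  = 862446 * 17581151 * 2.0e-12 = 30.3256 J
Dose = E_total / mass = 30.3256 / 16.25
Dose = 1.8662 Gy

1.8662 Gy


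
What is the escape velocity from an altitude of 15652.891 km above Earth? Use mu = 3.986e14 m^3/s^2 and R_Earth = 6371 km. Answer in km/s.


r = 6371.0 + 15652.891 = 22023.8910 km = 2.2023891e+07 m
v_esc = sqrt(2*mu/r) = sqrt(2*3.986e14 / 2.2023891e+07)
v_esc = 6016.3989 m/s = 6.0164 km/s

6.0164 km/s


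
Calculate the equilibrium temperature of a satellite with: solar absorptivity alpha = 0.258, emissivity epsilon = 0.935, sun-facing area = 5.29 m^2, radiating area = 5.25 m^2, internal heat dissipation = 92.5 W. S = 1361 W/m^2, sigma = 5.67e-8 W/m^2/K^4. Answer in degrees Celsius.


Numerator = alpha*S*A_sun + Q_int = 0.258*1361*5.29 + 92.5 = 1950.0200 W
Denominator = eps*sigma*A_rad = 0.935*5.67e-8*5.25 = 2.7832613e-07 W/K^4
T^4 = 7.0062414e+09 K^4
T = 289.3152 K = 16.1652 C

16.1652 degrees Celsius


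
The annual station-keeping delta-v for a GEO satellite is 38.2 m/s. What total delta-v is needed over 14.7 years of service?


dV = rate * years = 38.2 * 14.7
dV = 561.5400 m/s

561.5400 m/s


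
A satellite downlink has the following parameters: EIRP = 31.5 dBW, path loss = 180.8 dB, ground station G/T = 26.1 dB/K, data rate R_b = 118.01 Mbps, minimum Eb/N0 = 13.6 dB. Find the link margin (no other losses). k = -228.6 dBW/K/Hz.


C/N0 = EIRP - FSPL + G/T - k = 31.5 - 180.8 + 26.1 - (-228.6)
C/N0 = 105.4000 dB-Hz
R_b = 118.01 Mbps = 1.1801e+08 bps -> 10*log10(R_b) = 80.7192 dB-Hz
Eb/N0 = C/N0 - 10*log10(R_b) = 105.4000 - 80.7192 = 24.6808 dB
Margin = Eb/N0 - Eb/N0_req = 24.6808 - 13.6 = 11.0808 dB (link closes)

11.0808 dB


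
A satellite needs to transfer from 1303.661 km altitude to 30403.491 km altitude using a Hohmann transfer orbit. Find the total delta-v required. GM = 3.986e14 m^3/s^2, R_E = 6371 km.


r1 = 7674.6610 km = 7.674661e+06 m
r2 = 36774.4910 km = 3.6774491e+07 m
dv1 = sqrt(mu/r1)*(sqrt(2*r2/(r1+r2)) - 1) = 2063.5963 m/s
dv2 = sqrt(mu/r2)*(1 - sqrt(2*r1/(r1+r2))) = 1357.5933 m/s
total dv = |dv1| + |dv2| = 2063.5963 + 1357.5933 = 3421.1896 m/s = 3.4212 km/s

3.4212 km/s


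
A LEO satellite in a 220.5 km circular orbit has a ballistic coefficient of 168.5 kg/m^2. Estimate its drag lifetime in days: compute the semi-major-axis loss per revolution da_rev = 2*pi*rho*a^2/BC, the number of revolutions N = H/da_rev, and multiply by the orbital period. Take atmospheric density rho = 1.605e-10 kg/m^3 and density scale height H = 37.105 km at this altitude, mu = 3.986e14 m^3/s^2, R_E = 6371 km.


a = R_E + alt = 6591.5000 km = 6.5915e+06 m
da_rev = 2*pi*rho*a^2/BC = 2*pi*1.605e-10*(6.5915e+06)^2/168.5 = 260.030034 m per revolution
N = H/da_rev = 37105.0000 m / 260.030034 m = 142.6951 revolutions
P = 2*pi*sqrt(a^3/mu) = 5325.8338 s
lifetime = N*P = 142.6951 * 5325.8338 = 759970.1405 s = 8.7960 days

8.7960 days


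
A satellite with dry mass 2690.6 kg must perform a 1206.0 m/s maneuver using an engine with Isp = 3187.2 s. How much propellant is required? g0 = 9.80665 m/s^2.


ve = Isp * g0 = 3187.2 * 9.80665 = 31255.754880 m/s
mass ratio = exp(dv/ve) = exp(1206.0/31255.754880) = 1.03933896
m_prop = m_dry * (mr - 1) = 2690.6 * (1.03933896 - 1)
m_prop = 105.8454 kg

105.8454 kg
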